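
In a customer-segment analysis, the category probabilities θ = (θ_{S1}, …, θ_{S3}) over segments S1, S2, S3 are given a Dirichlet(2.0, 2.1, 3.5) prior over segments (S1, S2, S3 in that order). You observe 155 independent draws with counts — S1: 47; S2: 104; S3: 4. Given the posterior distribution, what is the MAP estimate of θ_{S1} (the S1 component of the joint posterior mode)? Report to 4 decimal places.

0.3008

The Dirichlet prior is conjugate to the Multinomial likelihood: each posterior αⱼ = prior αⱼ + observed count nⱼ.
Posterior concentration: (49.0, 106.1, 7.5), total = 162.6.
Joint mode component: (α_{S1}−1)/(Σα−K) = 48.0/159.6 = 0.3008.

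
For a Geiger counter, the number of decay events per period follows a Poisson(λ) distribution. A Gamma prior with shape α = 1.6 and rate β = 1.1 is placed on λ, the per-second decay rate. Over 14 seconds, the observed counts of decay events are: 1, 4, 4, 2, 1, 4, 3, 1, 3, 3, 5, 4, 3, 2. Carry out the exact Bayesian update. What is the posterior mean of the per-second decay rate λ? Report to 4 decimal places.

2.7550

With a Gamma(shape α, rate β) prior, the Poisson likelihood is conjugate: the posterior is Gamma(α + ΣXᵢ, β + n).
Sum of counts S = 40 over n = 14 seconds.
Posterior: Gamma(α+S, β+n) = Gamma(1.6+40, 1.1+14) = Gamma(41.6, 15.1).
Posterior mean = α/β = 41.6/15.1 = 2.7550.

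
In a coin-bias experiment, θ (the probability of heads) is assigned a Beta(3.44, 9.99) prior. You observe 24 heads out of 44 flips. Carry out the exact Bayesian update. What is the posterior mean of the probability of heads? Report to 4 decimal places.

0.4778

The Beta prior is conjugate to a Binomial/Bernoulli likelihood; the update adds successes to α and failures to β.
Posterior: Beta(α+k, β+n−k) = Beta(3.44+24, 9.99+20) = Beta(27.44, 29.99).
Posterior mean = α/(α+β) = 27.44/57.43 = 0.4778.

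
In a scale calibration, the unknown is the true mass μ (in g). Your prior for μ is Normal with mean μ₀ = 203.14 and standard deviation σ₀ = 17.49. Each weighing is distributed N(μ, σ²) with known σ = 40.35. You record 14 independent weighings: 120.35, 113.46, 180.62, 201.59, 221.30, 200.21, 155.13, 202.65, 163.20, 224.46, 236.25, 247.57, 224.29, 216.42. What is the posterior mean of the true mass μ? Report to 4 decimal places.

For Normal data with known variance σ², a Normal(μ₀, σ₀²) prior on μ is conjugate. Posterior precision = 1/σ₀² + n/σ²; posterior mean is the precision-weighted average of μ₀ and x̄.
Σxᵢ = 120.35 + 113.46 + 180.62 + 201.59 + 221.30 + 200.21 + 155.13 + 202.65 + 163.20 + 224.46 + 236.25 + 247.57 + 224.29 + 216.42 = 2707.5, so n·x̄ = 2707.5.
σ₀² = 17.49² = 305.9001, σ² = 40.35² = 1628.1225; σ² + n·σ₀² = 1628.1225 + 14·305.9001 = 5910.7239.
Posterior mean = (μ₀/σ₀² + n·x̄/σ²)/(1/σ₀² + n/σ²) = (σ²·μ₀ + σ₀²·n·x̄)/(σ² + n·σ₀²) = (1628.1225·203.14 + 305.9001·2707.5)/5910.7239 = 1158961.3254/5910.7239 = 196.0777.

196.0777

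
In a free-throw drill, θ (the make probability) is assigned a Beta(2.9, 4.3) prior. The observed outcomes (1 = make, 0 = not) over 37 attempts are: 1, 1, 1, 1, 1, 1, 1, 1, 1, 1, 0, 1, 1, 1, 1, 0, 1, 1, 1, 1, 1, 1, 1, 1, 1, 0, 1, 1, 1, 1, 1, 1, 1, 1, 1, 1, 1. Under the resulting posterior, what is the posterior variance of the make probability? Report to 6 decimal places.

0.003050

The Beta prior is conjugate to a Binomial/Bernoulli likelihood; the update adds successes to α and failures to β.
Posterior: Beta(α+k, β+n−k) = Beta(2.9+34, 4.3+3) = Beta(36.9, 7.3).
Var = αβ/((α+β)²(α+β+1)) = 36.9·7.3/(44.2²·45.2) = 0.003050.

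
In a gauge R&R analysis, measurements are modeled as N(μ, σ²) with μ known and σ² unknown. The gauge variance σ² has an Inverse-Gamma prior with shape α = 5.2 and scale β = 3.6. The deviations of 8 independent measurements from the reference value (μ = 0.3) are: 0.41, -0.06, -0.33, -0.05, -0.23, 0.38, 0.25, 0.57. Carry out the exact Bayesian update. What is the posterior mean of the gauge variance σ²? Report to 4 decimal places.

0.4919

With known mean μ and an Inverse-Gamma(α, β) prior on σ², the Normal likelihood is conjugate: posterior is Inv-Gamma(α + n/2, β + Σ(xᵢ−μ)²/2).
Σ(xᵢ−μ)² = (0.41)² + (-0.06)² + (-0.33)² + (-0.05)² + (-0.23)² + (0.38)² + (0.25)² + (0.57)² = 0.8678.
Posterior: Inv-Gamma(5.2 + 8/2, 3.6 + 0.8678/2) = Inv-Gamma(9.20, 4.03390).
E[σ²|data] = β/(α−1) = 4.03390/8.20 = 0.4919.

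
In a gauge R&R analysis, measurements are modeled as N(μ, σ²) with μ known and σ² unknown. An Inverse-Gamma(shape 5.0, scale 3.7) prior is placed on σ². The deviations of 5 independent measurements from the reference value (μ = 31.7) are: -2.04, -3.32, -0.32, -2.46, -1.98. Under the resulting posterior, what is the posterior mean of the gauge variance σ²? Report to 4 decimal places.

2.5122

With known mean μ and an Inverse-Gamma(α, β) prior on σ², the Normal likelihood is conjugate: posterior is Inv-Gamma(α + n/2, β + Σ(xᵢ−μ)²/2).
Σ(xᵢ−μ)² = (-2.04)² + (-3.32)² + (-0.32)² + (-2.46)² + (-1.98)² = 25.2584.
Posterior: Inv-Gamma(5.0 + 5/2, 3.7 + 25.2584/2) = Inv-Gamma(7.50, 16.32920).
E[σ²|data] = β/(α−1) = 16.32920/6.50 = 2.5122.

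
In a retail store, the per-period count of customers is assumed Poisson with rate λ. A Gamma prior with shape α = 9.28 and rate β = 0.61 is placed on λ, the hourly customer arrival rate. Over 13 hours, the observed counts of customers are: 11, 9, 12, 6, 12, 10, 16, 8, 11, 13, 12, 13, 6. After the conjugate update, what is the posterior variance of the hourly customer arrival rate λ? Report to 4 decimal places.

With a Gamma(shape α, rate β) prior, the Poisson likelihood is conjugate: the posterior is Gamma(α + ΣXᵢ, β + n).
Sum of counts S = 139 over n = 13 hours.
Posterior: Gamma(α+S, β+n) = Gamma(9.28+139, 0.61+13) = Gamma(148.28, 13.61).
Var = α/β² = 148.28/13.61² = 0.8005.

0.8005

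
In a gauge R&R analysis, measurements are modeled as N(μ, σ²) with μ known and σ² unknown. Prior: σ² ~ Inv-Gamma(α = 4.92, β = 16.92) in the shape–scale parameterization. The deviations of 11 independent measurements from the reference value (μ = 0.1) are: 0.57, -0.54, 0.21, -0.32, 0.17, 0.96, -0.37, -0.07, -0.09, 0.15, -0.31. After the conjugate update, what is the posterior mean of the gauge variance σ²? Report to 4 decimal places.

1.9014

With known mean μ and an Inverse-Gamma(α, β) prior on σ², the Normal likelihood is conjugate: posterior is Inv-Gamma(α + n/2, β + Σ(xᵢ−μ)²/2).
Σ(xᵢ−μ)² = (0.57)² + (-0.54)² + (0.21)² + (-0.32)² + (0.17)² + (0.96)² + (-0.37)² + (-0.07)² + (-0.09)² + (0.15)² + (-0.31)² = 1.9820.
Posterior: Inv-Gamma(4.92 + 11/2, 16.92 + 1.9820/2) = Inv-Gamma(10.42, 17.91100).
E[σ²|data] = β/(α−1) = 17.91100/9.42 = 1.9014.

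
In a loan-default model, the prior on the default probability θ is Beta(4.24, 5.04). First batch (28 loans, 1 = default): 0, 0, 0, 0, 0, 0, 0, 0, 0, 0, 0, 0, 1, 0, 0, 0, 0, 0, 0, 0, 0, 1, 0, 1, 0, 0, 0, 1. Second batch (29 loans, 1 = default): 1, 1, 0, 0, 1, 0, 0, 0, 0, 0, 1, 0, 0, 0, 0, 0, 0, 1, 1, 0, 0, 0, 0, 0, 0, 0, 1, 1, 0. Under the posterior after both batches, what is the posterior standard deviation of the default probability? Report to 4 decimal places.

The Beta prior is conjugate to a Binomial/Bernoulli likelihood; the update adds successes to α and failures to β.
After batch 1: Beta(4.24+4, 5.04+24) = Beta(8.24, 29.04).
After batch 2: Beta(8.24+8, 29.04+21) = Beta(16.24, 50.04).
Var = αβ/((α+β)²(α+β+1)) = 16.24·50.04/(66.28²·67.28) = 0.00274949; SD = √0.00274949 = 0.0524.

0.0524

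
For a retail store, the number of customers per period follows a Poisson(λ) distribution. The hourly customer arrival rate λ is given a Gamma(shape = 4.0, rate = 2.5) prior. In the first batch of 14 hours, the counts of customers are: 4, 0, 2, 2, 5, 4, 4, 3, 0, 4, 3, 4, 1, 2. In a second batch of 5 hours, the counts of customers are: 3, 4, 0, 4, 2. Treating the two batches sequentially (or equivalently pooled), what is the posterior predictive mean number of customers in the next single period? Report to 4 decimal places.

2.5581

With a Gamma(shape α, rate β) prior, the Poisson likelihood is conjugate: the posterior is Gamma(α + ΣXᵢ, β + n).
Batch 1: sum of counts S = 38 over n = 14 hours.
After batch 1: Gamma(α+S, β+n) = Gamma(4.0+38, 2.5+14) = Gamma(42.0, 16.5).
Batch 2: sum of counts S = 13 over n = 5 hours.
After batch 2: Gamma(α+S, β+n) = Gamma(42.0+13, 16.5+5) = Gamma(55.0, 21.5).
The predictive distribution for one future period is NegBinom with mean α/β = 2.5581.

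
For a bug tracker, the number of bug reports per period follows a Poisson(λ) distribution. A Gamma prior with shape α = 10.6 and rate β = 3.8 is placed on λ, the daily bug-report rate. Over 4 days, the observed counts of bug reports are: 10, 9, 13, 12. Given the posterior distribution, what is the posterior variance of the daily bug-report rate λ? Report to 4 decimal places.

With a Gamma(shape α, rate β) prior, the Poisson likelihood is conjugate: the posterior is Gamma(α + ΣXᵢ, β + n).
Sum of counts S = 44 over n = 4 days.
Posterior: Gamma(α+S, β+n) = Gamma(10.6+44, 3.8+4) = Gamma(54.6, 7.8).
Var = α/β² = 54.6/7.8² = 0.8974.

0.8974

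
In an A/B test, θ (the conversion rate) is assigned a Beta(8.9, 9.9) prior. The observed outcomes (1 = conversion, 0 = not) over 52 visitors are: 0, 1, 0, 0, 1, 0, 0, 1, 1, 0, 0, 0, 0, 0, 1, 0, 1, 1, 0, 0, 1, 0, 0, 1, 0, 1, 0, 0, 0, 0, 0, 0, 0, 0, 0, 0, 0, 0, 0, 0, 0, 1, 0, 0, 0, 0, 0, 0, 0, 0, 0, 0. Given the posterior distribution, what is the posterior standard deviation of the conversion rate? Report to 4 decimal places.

The Beta prior is conjugate to a Binomial/Bernoulli likelihood; the update adds successes to α and failures to β.
Posterior: Beta(α+k, β+n−k) = Beta(8.9+11, 9.9+41) = Beta(19.9, 50.9).
Var = αβ/((α+β)²(α+β+1)) = 19.9·50.9/(70.8²·71.8) = 0.00281436; SD = √0.00281436 = 0.0531.

0.0531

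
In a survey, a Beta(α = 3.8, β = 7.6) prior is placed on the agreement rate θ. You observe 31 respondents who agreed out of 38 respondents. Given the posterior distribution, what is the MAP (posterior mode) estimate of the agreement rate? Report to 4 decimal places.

The Beta prior is conjugate to a Binomial/Bernoulli likelihood; the update adds successes to α and failures to β.
Posterior: Beta(α+k, β+n−k) = Beta(3.8+31, 7.6+7) = Beta(34.8, 14.6).
Mode of Beta(a,b) for a,b>1 is (a−1)/(a+b−2) = 33.8/47.4 = 0.7131.

0.7131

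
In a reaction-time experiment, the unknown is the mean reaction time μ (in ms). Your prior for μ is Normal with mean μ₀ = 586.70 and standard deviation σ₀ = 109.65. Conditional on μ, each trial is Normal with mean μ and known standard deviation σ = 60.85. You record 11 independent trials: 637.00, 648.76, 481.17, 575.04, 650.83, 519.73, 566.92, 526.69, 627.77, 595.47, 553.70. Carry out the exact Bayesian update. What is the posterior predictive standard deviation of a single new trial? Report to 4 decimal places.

63.4836

For Normal data with known variance σ², a Normal(μ₀, σ₀²) prior on μ is conjugate. Posterior precision = 1/σ₀² + n/σ²; posterior mean is the precision-weighted average of μ₀ and x̄.
σ₀² = 109.65² = 12023.1225, σ² = 60.85² = 3702.7225; σ² + n·σ₀² = 3702.7225 + 11·12023.1225 = 135957.07.
Posterior precision = 1/σ₀² + n/σ² = 1/12023.1225 + 11/3702.7225 = (σ² + n·σ₀²)/(σ₀²σ²) = 135957.07/(12023.1225·3702.7225); posterior variance σₙ² = σ₀²σ²/(σ² + n·σ₀²) = 12023.1225·3702.7225/135957.07 = 327.443701.
Predictive variance for one new observation = σₙ² + σ² = 12023.1225·3702.7225/135957.07 + 3702.7225 = σ²·(σ₀² + 135957.07)/135957.07 = 3702.7225·147980.1925/135957.07 = 4030.166201; SD = √(3702.7225·147980.1925/135957.07) = 63.4836.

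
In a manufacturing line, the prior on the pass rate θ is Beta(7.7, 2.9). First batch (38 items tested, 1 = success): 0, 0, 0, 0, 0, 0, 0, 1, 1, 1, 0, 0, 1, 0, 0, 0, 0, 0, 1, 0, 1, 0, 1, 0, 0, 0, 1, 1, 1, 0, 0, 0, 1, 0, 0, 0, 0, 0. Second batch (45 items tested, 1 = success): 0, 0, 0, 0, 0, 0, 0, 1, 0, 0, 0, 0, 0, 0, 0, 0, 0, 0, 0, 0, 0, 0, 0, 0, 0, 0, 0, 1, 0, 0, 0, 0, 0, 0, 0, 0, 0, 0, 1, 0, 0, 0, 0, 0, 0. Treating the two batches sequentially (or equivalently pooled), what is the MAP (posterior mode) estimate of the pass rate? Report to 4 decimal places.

The Beta prior is conjugate to a Binomial/Bernoulli likelihood; the update adds successes to α and failures to β.
After batch 1: Beta(7.7+11, 2.9+27) = Beta(18.7, 29.9).
After batch 2: Beta(18.7+3, 29.9+42) = Beta(21.7, 71.9).
Mode of Beta(a,b) for a,b>1 is (a−1)/(a+b−2) = 20.7/91.6 = 0.2260.

0.2260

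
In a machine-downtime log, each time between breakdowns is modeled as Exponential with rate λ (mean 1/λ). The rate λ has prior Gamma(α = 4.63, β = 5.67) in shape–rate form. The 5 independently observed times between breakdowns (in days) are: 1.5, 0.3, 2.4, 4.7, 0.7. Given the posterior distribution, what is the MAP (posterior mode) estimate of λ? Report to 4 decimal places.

0.5652

With a Gamma(shape α, rate β) prior on the exponential rate λ, the posterior after n observations with total T = Σxᵢ is Gamma(α+n, β+T).
Sum of observations T = 9.6 days; n = 5.
Posterior: Gamma(4.63+5, 5.67+9.6) = Gamma(9.63, 15.27).
Mode = (α−1)/β = 0.5652.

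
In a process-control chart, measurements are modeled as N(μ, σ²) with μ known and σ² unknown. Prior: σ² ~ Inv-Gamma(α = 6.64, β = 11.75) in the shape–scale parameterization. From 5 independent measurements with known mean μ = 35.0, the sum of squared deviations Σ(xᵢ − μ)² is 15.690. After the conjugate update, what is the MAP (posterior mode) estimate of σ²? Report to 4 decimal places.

1.9324

With known mean μ and an Inverse-Gamma(α, β) prior on σ², the Normal likelihood is conjugate: posterior is Inv-Gamma(α + n/2, β + Σ(xᵢ−μ)²/2).
Posterior: Inv-Gamma(6.64 + 5/2, 11.75 + 15.690/2) = Inv-Gamma(9.14, 19.5950).
Mode = β/(α+1) = 19.5950/10.14 = 1.9324.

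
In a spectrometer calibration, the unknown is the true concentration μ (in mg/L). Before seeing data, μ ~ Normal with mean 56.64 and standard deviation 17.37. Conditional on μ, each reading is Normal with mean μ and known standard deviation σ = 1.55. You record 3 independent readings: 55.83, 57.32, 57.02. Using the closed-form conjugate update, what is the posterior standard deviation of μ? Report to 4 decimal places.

For Normal data with known variance σ², a Normal(μ₀, σ₀²) prior on μ is conjugate. Posterior precision = 1/σ₀² + n/σ²; posterior mean is the precision-weighted average of μ₀ and x̄.
σ₀² = 17.37² = 301.7169, σ² = 1.55² = 2.4025; σ² + n·σ₀² = 2.4025 + 3·301.7169 = 907.5532.
Posterior precision = 1/σ₀² + n/σ² = 1/301.7169 + 3/2.4025 = (σ² + n·σ₀²)/(σ₀²σ²) = 907.5532/(301.7169·2.4025); posterior variance σₙ² = σ₀²σ²/(σ² + n·σ₀²) = 301.7169·2.4025/907.5532 = 0.798713.
Posterior SD = √σₙ² = √(301.7169·2.4025/907.5532) = 0.8937.

0.8937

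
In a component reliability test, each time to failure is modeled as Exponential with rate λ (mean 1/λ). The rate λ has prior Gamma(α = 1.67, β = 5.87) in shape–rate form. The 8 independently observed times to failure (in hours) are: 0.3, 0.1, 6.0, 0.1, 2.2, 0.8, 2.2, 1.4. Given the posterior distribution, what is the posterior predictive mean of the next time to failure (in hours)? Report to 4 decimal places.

2.1880

With a Gamma(shape α, rate β) prior on the exponential rate λ, the posterior after n observations with total T = Σxᵢ is Gamma(α+n, β+T).
Sum of observations T = 13.1 hours; n = 8.
Posterior: Gamma(1.67+8, 5.87+13.1) = Gamma(9.67, 18.97).
The predictive distribution for the next observation is Lomax; its mean is β/(α−1) = 18.97/8.67 = 2.1880.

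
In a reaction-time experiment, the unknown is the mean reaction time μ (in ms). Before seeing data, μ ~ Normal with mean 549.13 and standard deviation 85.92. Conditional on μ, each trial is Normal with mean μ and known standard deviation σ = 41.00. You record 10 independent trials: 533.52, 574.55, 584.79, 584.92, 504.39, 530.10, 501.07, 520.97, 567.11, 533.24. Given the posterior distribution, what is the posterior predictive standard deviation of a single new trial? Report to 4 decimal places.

42.9576

For Normal data with known variance σ², a Normal(μ₀, σ₀²) prior on μ is conjugate. Posterior precision = 1/σ₀² + n/σ²; posterior mean is the precision-weighted average of μ₀ and x̄.
σ₀² = 85.92² = 7382.2464, σ² = 41.00² = 1681; σ² + n·σ₀² = 1681 + 10·7382.2464 = 75503.464.
Posterior precision = 1/σ₀² + n/σ² = 1/7382.2464 + 10/1681 = (σ² + n·σ₀²)/(σ₀²σ²) = 75503.464/(7382.2464·1681); posterior variance σₙ² = σ₀²σ²/(σ² + n·σ₀²) = 7382.2464·1681/75503.464 = 164.357442.
Predictive variance for one new observation = σₙ² + σ² = 7382.2464·1681/75503.464 + 1681 = σ²·(σ₀² + 75503.464)/75503.464 = 1681·82885.7104/75503.464 = 1845.357442; SD = √(1681·82885.7104/75503.464) = 42.9576.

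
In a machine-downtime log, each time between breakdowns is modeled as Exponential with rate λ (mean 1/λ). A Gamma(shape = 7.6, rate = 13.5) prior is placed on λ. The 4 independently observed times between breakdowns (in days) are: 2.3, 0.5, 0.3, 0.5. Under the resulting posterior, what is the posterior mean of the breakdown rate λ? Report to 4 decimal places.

With a Gamma(shape α, rate β) prior on the exponential rate λ, the posterior after n observations with total T = Σxᵢ is Gamma(α+n, β+T).
Sum of observations T = 3.6 days; n = 4.
Posterior: Gamma(7.6+4, 13.5+3.6) = Gamma(11.6, 17.1).
Posterior mean of λ = α/β = 11.6/17.1 = 0.6784.

0.6784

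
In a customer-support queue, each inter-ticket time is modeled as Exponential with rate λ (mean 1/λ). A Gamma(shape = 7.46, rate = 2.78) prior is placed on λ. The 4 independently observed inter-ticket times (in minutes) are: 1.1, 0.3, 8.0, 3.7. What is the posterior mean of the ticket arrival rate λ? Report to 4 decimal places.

With a Gamma(shape α, rate β) prior on the exponential rate λ, the posterior after n observations with total T = Σxᵢ is Gamma(α+n, β+T).
Sum of observations T = 13.1 minutes; n = 4.
Posterior: Gamma(7.46+4, 2.78+13.1) = Gamma(11.46, 15.88).
Posterior mean of λ = α/β = 11.46/15.88 = 0.7217.

0.7217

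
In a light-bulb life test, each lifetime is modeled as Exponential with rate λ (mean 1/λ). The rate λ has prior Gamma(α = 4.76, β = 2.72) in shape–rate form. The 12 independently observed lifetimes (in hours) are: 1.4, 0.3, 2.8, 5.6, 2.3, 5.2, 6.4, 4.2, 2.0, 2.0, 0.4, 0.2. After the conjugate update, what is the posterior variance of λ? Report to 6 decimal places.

0.013284

With a Gamma(shape α, rate β) prior on the exponential rate λ, the posterior after n observations with total T = Σxᵢ is Gamma(α+n, β+T).
Sum of observations T = 32.8 hours; n = 12.
Posterior: Gamma(4.76+12, 2.72+32.8) = Gamma(16.76, 35.52).
Var = α/β² = 0.013284.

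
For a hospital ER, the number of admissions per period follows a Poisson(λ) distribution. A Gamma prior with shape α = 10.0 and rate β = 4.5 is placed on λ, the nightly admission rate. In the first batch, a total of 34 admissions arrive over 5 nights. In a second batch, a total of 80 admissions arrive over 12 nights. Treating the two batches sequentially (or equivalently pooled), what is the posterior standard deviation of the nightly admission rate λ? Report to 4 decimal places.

0.5179

With a Gamma(shape α, rate β) prior, the Poisson likelihood is conjugate: the posterior is Gamma(α + ΣXᵢ, β + n).
After batch 1: Gamma(α+S, β+n) = Gamma(10.0+34, 4.5+5) = Gamma(44.0, 9.5).
After batch 2: Gamma(α+S, β+n) = Gamma(44.0+80, 9.5+12) = Gamma(124.0, 21.5).
SD = √α/β = √124.0/21.5 = 0.5179.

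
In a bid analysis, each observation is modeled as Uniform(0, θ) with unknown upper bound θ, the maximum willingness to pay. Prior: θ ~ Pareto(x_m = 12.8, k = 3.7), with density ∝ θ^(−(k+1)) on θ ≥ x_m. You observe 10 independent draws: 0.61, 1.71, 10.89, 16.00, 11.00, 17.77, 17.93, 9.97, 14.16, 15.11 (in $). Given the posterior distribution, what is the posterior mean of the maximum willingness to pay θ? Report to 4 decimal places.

19.3418

A Pareto(scale x_m, shape k) prior on the upper bound θ of Uniform(0, θ) is conjugate: posterior is Pareto(max(x_m, max xᵢ), k + n).
Sample maximum = 17.93; prior scale x_m = 12.8 → posterior scale = max = 17.93.
Posterior shape = 3.7 + 10 = 13.7.
E[θ|data] = k·x_m/(k−1) = 13.7·17.93/12.7 = 19.3418.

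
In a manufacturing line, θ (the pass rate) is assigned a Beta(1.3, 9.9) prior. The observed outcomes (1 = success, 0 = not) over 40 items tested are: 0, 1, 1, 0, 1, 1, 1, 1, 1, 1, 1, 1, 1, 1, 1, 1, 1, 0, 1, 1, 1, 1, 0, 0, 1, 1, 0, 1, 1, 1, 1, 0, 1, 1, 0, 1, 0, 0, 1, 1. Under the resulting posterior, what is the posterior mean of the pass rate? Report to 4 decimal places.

The Beta prior is conjugate to a Binomial/Bernoulli likelihood; the update adds successes to α and failures to β.
Posterior: Beta(α+k, β+n−k) = Beta(1.3+30, 9.9+10) = Beta(31.3, 19.9).
Posterior mean = α/(α+β) = 31.3/51.2 = 0.6113.

0.6113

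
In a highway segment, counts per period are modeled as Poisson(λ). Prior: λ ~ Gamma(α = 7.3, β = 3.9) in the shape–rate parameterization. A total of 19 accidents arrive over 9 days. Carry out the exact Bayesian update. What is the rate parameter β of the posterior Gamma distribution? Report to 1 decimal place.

12.9

With a Gamma(shape α, rate β) prior, the Poisson likelihood is conjugate: the posterior is Gamma(α + ΣXᵢ, β + n).
Posterior: Gamma(α+S, β+n) = Gamma(7.3+19, 3.9+9) = Gamma(26.3, 12.9).
Posterior β = 12.9.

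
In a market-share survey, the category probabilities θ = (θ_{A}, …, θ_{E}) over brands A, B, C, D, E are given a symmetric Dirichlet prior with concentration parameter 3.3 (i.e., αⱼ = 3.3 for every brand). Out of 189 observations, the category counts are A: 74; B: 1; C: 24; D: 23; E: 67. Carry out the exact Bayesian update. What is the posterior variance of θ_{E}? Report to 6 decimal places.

The Dirichlet prior is conjugate to the Multinomial likelihood: each posterior αⱼ = prior αⱼ + observed count nⱼ.
Posterior concentration: (77.3, 4.3, 27.3, 26.3, 70.3), total = 205.5.
Var[θ_j] = α_j(Σα−α_j)/((Σα)²(Σα+1)) = 70.3·135.2/(205.5²·206.5) = 0.001090.

0.001090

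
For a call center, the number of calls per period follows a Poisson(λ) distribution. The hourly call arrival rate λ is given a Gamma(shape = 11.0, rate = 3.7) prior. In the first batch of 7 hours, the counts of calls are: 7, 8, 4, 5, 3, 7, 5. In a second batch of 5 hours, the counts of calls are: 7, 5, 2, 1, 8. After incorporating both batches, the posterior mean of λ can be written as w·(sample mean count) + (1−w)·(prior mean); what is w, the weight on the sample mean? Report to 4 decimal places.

0.7643

With a Gamma(shape α, rate β) prior, the Poisson likelihood is conjugate: the posterior is Gamma(α + ΣXᵢ, β + n).
Total number of hours: n = 7 + 5 = 12.
Posterior mean = (α₀+S)/(β₀+n) = [n/(β₀+n)]·(S/n) + [β₀/(β₀+n)]·(α₀/β₀), so only n and β₀ enter the weight.
Weight on data w = n/(β₀+n) = 12/(3.7+12) = 12/15.7 = 0.7643.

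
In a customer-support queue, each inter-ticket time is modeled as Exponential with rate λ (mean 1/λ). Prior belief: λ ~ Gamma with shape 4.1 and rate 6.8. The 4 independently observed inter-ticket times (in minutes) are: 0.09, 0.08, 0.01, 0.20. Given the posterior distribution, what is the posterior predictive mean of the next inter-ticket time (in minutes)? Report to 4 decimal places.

1.0113

With a Gamma(shape α, rate β) prior on the exponential rate λ, the posterior after n observations with total T = Σxᵢ is Gamma(α+n, β+T).
Sum of observations T = 0.38 minutes; n = 4.
Posterior: Gamma(4.1+4, 6.8+0.38) = Gamma(8.1, 7.18).
The predictive distribution for the next observation is Lomax; its mean is β/(α−1) = 7.18/7.1 = 1.0113.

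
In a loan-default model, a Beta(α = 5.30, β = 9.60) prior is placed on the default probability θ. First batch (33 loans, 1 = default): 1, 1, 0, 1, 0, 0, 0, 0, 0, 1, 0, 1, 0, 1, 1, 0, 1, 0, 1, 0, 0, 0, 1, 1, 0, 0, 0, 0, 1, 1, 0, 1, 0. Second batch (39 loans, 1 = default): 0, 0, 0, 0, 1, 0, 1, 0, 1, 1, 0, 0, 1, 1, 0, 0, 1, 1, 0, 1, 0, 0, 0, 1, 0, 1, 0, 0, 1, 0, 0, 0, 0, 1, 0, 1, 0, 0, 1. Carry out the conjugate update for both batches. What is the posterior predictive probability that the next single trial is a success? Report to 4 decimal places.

0.3947

The Beta prior is conjugate to a Binomial/Bernoulli likelihood; the update adds successes to α and failures to β.
After batch 1: Beta(5.30+14, 9.60+19) = Beta(19.30, 28.60).
After batch 2: Beta(19.30+15, 28.60+24) = Beta(34.30, 52.60).
For a single future Bernoulli trial, P(success | data) = α/(α+β) = 0.3947.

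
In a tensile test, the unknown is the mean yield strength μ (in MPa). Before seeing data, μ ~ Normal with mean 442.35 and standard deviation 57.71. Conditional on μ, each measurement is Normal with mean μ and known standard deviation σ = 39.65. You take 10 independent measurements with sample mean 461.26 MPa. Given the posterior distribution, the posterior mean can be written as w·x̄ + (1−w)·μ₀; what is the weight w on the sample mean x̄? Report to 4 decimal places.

For Normal data with known variance σ², a Normal(μ₀, σ₀²) prior on μ is conjugate. Posterior precision = 1/σ₀² + n/σ²; posterior mean is the precision-weighted average of μ₀ and x̄.
σ₀² = 57.71² = 3330.4441, σ² = 39.65² = 1572.1225. Prior precision 1/σ₀² = 1/3330.4441; data precision n/σ² = 10/1572.1225.
w = (n/σ²)/(1/σ₀² + n/σ²) = n·σ₀²/(σ² + n·σ₀²) = 10·3330.4441/(1572.1225 + 10·3330.4441) = 33304.441/34876.5635 = 0.9549.

0.9549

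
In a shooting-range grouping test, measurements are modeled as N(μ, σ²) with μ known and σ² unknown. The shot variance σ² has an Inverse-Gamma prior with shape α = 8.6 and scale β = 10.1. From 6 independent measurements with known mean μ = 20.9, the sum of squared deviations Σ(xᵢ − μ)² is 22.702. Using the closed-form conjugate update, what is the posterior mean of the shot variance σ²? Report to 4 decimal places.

With known mean μ and an Inverse-Gamma(α, β) prior on σ², the Normal likelihood is conjugate: posterior is Inv-Gamma(α + n/2, β + Σ(xᵢ−μ)²/2).
Posterior: Inv-Gamma(8.6 + 6/2, 10.1 + 22.702/2) = Inv-Gamma(11.60, 21.4510).
E[σ²|data] = β/(α−1) = 21.4510/10.60 = 2.0237.

2.0237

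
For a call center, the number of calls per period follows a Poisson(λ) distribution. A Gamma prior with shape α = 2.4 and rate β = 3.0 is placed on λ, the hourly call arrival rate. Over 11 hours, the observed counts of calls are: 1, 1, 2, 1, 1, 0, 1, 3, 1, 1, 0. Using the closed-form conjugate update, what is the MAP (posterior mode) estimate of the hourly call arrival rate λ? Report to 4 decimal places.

With a Gamma(shape α, rate β) prior, the Poisson likelihood is conjugate: the posterior is Gamma(α + ΣXᵢ, β + n).
Sum of counts S = 12 over n = 11 hours.
Posterior: Gamma(α+S, β+n) = Gamma(2.4+12, 3.0+11) = Gamma(14.4, 14.0).
Mode of Gamma(α,β) for α≥1 is (α−1)/β = 13.4/14.0 = 0.9571.

0.9571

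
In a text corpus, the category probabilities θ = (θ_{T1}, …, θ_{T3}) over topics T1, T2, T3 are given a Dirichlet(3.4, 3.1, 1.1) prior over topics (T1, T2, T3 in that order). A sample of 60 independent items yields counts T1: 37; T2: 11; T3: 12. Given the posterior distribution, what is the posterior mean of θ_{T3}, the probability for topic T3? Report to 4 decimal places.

The Dirichlet prior is conjugate to the Multinomial likelihood: each posterior αⱼ = prior αⱼ + observed count nⱼ.
Posterior concentration: (40.4, 14.1, 13.1), total = 67.6.
E[θ_{T3}|data] = α_{T3}/Σα = 13.1/67.6 = 0.1938.

0.1938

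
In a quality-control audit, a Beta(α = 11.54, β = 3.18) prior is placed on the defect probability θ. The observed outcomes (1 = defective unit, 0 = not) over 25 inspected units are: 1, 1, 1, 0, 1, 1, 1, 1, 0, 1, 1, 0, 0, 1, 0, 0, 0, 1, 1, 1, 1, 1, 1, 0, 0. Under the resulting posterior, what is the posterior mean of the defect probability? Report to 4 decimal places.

The Beta prior is conjugate to a Binomial/Bernoulli likelihood; the update adds successes to α and failures to β.
Posterior: Beta(α+k, β+n−k) = Beta(11.54+16, 3.18+9) = Beta(27.54, 12.18).
Posterior mean = α/(α+β) = 27.54/39.72 = 0.6934.

0.6934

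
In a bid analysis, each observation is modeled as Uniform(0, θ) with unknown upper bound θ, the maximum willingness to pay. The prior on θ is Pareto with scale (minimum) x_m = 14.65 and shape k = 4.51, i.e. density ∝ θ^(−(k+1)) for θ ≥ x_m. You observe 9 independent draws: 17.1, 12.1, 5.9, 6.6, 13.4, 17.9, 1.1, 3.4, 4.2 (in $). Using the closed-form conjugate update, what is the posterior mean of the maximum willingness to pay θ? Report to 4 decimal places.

19.3309

A Pareto(scale x_m, shape k) prior on the upper bound θ of Uniform(0, θ) is conjugate: posterior is Pareto(max(x_m, max xᵢ), k + n).
Sample maximum = 17.9; prior scale x_m = 14.65 → posterior scale = max = 17.90.
Posterior shape = 4.51 + 9 = 13.51.
E[θ|data] = k·x_m/(k−1) = 13.51·17.90/12.51 = 19.3309.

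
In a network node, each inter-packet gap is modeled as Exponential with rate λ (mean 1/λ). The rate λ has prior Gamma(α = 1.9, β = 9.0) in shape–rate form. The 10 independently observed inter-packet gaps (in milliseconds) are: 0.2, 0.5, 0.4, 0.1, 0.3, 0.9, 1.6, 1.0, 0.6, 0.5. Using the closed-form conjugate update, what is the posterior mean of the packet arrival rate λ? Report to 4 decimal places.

0.7881

With a Gamma(shape α, rate β) prior on the exponential rate λ, the posterior after n observations with total T = Σxᵢ is Gamma(α+n, β+T).
Sum of observations T = 6.1 milliseconds; n = 10.
Posterior: Gamma(1.9+10, 9.0+6.1) = Gamma(11.9, 15.1).
Posterior mean of λ = α/β = 11.9/15.1 = 0.7881.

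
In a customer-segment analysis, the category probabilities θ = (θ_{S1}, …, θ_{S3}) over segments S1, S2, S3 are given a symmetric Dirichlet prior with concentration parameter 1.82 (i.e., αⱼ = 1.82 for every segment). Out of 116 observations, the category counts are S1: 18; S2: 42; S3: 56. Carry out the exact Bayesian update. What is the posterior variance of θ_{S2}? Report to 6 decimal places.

The Dirichlet prior is conjugate to the Multinomial likelihood: each posterior αⱼ = prior αⱼ + observed count nⱼ.
Posterior concentration: (19.82, 43.82, 57.82), total = 121.46.
Var[θ_j] = α_j(Σα−α_j)/((Σα)²(Σα+1)) = 43.82·77.64/(121.46²·122.46) = 0.001883.

0.001883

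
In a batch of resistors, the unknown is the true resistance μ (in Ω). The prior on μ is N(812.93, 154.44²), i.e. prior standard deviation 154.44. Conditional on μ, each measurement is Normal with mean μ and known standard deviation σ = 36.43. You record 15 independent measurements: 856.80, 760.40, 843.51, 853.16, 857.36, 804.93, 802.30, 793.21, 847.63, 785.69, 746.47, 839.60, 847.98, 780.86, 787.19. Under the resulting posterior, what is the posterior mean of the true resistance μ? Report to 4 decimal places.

813.8028

For Normal data with known variance σ², a Normal(μ₀, σ₀²) prior on μ is conjugate. Posterior precision = 1/σ₀² + n/σ²; posterior mean is the precision-weighted average of μ₀ and x̄.
Σxᵢ = 856.80 + 760.40 + 843.51 + 853.16 + 857.36 + 804.93 + 802.30 + 793.21 + 847.63 + 785.69 + 746.47 + 839.60 + 847.98 + 780.86 + 787.19 = 12207.09, so n·x̄ = 12207.09.
σ₀² = 154.44² = 23851.7136, σ² = 36.43² = 1327.1449; σ² + n·σ₀² = 1327.1449 + 15·23851.7136 = 359102.8489.
Posterior mean = (μ₀/σ₀² + n·x̄/σ²)/(1/σ₀² + n/σ²) = (σ²·μ₀ + σ₀²·n·x̄)/(σ² + n·σ₀²) = (1327.1449·812.93 + 23851.7136·12207.09)/359102.8489 = 292238890.472981/359102.8489 = 813.8028.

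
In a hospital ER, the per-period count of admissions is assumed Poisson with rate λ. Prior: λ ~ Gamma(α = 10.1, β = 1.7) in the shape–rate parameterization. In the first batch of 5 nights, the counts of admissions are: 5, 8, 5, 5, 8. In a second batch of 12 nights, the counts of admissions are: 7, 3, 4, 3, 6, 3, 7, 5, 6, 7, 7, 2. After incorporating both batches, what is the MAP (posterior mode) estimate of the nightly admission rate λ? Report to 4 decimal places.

5.3529

With a Gamma(shape α, rate β) prior, the Poisson likelihood is conjugate: the posterior is Gamma(α + ΣXᵢ, β + n).
Batch 1: sum of counts S = 31 over n = 5 nights.
After batch 1: Gamma(α+S, β+n) = Gamma(10.1+31, 1.7+5) = Gamma(41.1, 6.7).
Batch 2: sum of counts S = 60 over n = 12 nights.
After batch 2: Gamma(α+S, β+n) = Gamma(41.1+60, 6.7+12) = Gamma(101.1, 18.7).
Mode of Gamma(α,β) for α≥1 is (α−1)/β = 100.1/18.7 = 5.3529.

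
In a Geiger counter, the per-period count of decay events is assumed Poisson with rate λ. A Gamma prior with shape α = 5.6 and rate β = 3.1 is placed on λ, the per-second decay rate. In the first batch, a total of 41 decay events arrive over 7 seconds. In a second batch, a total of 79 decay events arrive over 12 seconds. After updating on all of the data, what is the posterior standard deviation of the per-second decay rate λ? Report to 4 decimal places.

With a Gamma(shape α, rate β) prior, the Poisson likelihood is conjugate: the posterior is Gamma(α + ΣXᵢ, β + n).
After batch 1: Gamma(α+S, β+n) = Gamma(5.6+41, 3.1+7) = Gamma(46.6, 10.1).
After batch 2: Gamma(α+S, β+n) = Gamma(46.6+79, 10.1+12) = Gamma(125.6, 22.1).
SD = √α/β = √125.6/22.1 = 0.5071.

0.5071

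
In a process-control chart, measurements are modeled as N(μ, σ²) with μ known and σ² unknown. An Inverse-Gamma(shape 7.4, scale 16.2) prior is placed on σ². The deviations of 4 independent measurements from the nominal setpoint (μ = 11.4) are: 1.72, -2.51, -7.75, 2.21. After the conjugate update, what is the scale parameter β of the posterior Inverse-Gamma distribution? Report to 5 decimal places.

With known mean μ and an Inverse-Gamma(α, β) prior on σ², the Normal likelihood is conjugate: posterior is Inv-Gamma(α + n/2, β + Σ(xᵢ−μ)²/2).
Σ(xᵢ−μ)² = (1.72)² + (-2.51)² + (-7.75)² + (2.21)² = 74.2051.
Posterior: Inv-Gamma(7.4 + 4/2, 16.2 + 74.2051/2) = Inv-Gamma(9.40, 53.30255).
Posterior β = 53.30255.

53.30255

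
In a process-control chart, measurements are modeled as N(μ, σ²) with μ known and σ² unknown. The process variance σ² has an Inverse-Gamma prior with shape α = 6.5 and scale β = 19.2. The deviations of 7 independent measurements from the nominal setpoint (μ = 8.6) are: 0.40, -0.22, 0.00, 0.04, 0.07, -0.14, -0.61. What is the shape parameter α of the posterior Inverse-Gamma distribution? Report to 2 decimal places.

With known mean μ and an Inverse-Gamma(α, β) prior on σ², the Normal likelihood is conjugate: posterior is Inv-Gamma(α + n/2, β + Σ(xᵢ−μ)²/2).
Σ(xᵢ−μ)² = (0.40)² + (-0.22)² + (0.00)² + (0.04)² + (0.07)² + (-0.14)² + (-0.61)² = 0.6066.
Posterior: Inv-Gamma(6.5 + 7/2, 19.2 + 0.6066/2) = Inv-Gamma(10.00, 19.50330).
Posterior α = 10.00.

10.00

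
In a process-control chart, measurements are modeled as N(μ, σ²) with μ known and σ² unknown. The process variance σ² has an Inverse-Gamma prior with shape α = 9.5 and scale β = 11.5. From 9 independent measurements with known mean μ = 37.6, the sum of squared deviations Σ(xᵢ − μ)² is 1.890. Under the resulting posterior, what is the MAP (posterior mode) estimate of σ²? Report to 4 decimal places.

With known mean μ and an Inverse-Gamma(α, β) prior on σ², the Normal likelihood is conjugate: posterior is Inv-Gamma(α + n/2, β + Σ(xᵢ−μ)²/2).
Posterior: Inv-Gamma(9.5 + 9/2, 11.5 + 1.890/2) = Inv-Gamma(14.00, 12.4450).
Mode = β/(α+1) = 12.4450/15.00 = 0.8297.

0.8297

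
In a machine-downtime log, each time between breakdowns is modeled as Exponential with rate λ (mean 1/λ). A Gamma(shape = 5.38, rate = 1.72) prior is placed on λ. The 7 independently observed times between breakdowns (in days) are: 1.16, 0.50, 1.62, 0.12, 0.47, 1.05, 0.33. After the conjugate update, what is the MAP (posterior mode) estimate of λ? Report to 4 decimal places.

1.6327

With a Gamma(shape α, rate β) prior on the exponential rate λ, the posterior after n observations with total T = Σxᵢ is Gamma(α+n, β+T).
Sum of observations T = 5.25 days; n = 7.
Posterior: Gamma(5.38+7, 1.72+5.25) = Gamma(12.38, 6.97).
Mode = (α−1)/β = 1.6327.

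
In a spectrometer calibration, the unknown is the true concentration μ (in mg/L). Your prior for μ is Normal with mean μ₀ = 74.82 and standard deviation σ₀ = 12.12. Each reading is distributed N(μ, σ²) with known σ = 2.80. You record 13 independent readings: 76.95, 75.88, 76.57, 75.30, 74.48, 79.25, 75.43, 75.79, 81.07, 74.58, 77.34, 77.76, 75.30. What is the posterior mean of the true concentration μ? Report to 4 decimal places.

76.5851

For Normal data with known variance σ², a Normal(μ₀, σ₀²) prior on μ is conjugate. Posterior precision = 1/σ₀² + n/σ²; posterior mean is the precision-weighted average of μ₀ and x̄.
Σxᵢ = 76.95 + 75.88 + 76.57 + 75.30 + 74.48 + 79.25 + 75.43 + 75.79 + 81.07 + 74.58 + 77.34 + 77.76 + 75.30 = 995.7, so n·x̄ = 995.7.
σ₀² = 12.12² = 146.8944, σ² = 2.80² = 7.84; σ² + n·σ₀² = 7.84 + 13·146.8944 = 1917.4672.
Posterior mean = (μ₀/σ₀² + n·x̄/σ²)/(1/σ₀² + n/σ²) = (σ²·μ₀ + σ₀²·n·x̄)/(σ² + n·σ₀²) = (7.84·74.82 + 146.8944·995.7)/1917.4672 = 146849.34288/1917.4672 = 76.5851.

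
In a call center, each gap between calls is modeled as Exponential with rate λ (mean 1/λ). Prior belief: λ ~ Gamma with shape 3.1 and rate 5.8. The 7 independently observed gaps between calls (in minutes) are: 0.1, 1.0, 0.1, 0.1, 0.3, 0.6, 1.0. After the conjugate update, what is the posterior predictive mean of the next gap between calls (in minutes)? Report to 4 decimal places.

0.9890

With a Gamma(shape α, rate β) prior on the exponential rate λ, the posterior after n observations with total T = Σxᵢ is Gamma(α+n, β+T).
Sum of observations T = 3.2 minutes; n = 7.
Posterior: Gamma(3.1+7, 5.8+3.2) = Gamma(10.1, 9.0).
The predictive distribution for the next observation is Lomax; its mean is β/(α−1) = 9.0/9.1 = 0.9890.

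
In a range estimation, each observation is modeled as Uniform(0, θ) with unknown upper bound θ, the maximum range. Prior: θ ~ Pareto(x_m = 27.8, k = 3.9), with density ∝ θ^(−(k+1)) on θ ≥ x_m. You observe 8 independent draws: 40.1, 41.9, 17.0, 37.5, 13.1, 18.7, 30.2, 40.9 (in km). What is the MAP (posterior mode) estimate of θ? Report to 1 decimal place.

A Pareto(scale x_m, shape k) prior on the upper bound θ of Uniform(0, θ) is conjugate: posterior is Pareto(max(x_m, max xᵢ), k + n).
Sample maximum = 41.9; prior scale x_m = 27.8 → posterior scale = max = 41.9.
Posterior shape = 3.9 + 8 = 11.9.
The Pareto density is decreasing on [x_m, ∞), so the mode is x_m = 41.9.

41.9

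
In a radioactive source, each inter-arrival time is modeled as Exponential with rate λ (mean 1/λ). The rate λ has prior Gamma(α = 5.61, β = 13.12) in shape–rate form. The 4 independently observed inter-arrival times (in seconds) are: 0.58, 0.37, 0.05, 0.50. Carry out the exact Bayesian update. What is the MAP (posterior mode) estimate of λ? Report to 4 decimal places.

0.5889

With a Gamma(shape α, rate β) prior on the exponential rate λ, the posterior after n observations with total T = Σxᵢ is Gamma(α+n, β+T).
Sum of observations T = 1.50 seconds; n = 4.
Posterior: Gamma(5.61+4, 13.12+1.50) = Gamma(9.61, 14.62).
Mode = (α−1)/β = 0.5889.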